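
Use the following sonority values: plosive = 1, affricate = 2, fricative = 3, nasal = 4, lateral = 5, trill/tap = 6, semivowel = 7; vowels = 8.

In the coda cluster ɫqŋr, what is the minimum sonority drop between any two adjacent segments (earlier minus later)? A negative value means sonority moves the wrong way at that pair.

/ɫ/ — lateral, sonority 5.
/q/ — plosive, sonority 1.
/ŋ/ — nasal, sonority 4.
/r/ — trill/tap, sonority 6.
/ɫ/→/q/: change +4.
/q/→/ŋ/: change -3.
/ŋ/→/r/: change -2.
Minimum = -3.

-3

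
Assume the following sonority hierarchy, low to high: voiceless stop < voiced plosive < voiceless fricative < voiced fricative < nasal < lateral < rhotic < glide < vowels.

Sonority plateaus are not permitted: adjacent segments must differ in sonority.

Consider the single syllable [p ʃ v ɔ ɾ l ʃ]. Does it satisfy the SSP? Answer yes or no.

Onset: /p/ is a voiceless stop (sonority 1), /ʃ/ is a voiceless fricative (sonority 3), /v/ is a voiced fricative (sonority 4); then the nucleus /ɔ/ (sonority 9).
Onset profile 1-3-4-9 — rises to the nucleus.
Coda: /ɾ/ is a rhotic (sonority 7), /l/ is a lateral (sonority 6), /ʃ/ is a voiceless fricative (sonority 3).
Coda profile 9-7-6-3 — falls from the nucleus.

yes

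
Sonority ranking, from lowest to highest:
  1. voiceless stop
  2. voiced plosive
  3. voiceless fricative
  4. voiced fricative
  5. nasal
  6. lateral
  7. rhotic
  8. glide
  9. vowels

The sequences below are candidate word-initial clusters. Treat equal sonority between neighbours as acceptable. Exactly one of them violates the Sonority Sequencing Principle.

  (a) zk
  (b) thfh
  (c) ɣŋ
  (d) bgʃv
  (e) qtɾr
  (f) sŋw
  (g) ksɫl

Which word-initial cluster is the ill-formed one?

(a) 4-1 → violates
(b) 1-3-3-3 → obeys
(c) 4-5 → obeys
(d) 2-2-3-4 → obeys
(e) 1-1-7-7 → obeys
(f) 3-5-8 → obeys
(g) 1-3-6-6 → obeys

a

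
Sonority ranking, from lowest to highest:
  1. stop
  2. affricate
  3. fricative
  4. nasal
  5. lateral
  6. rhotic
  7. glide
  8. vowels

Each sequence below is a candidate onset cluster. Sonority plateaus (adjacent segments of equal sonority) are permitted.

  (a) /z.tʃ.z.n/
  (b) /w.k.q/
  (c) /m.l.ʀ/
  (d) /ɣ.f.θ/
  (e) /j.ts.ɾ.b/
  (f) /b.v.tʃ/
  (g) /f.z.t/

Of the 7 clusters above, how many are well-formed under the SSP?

(a) 3-2-3-4 → violates
(b) 7-1-1 → violates
(c) 4-5-6 → obeys
(d) 3-3-3 → obeys
(e) 7-2-6-1 → violates
(f) 1-3-2 → violates
(g) 3-3-1 → violates

2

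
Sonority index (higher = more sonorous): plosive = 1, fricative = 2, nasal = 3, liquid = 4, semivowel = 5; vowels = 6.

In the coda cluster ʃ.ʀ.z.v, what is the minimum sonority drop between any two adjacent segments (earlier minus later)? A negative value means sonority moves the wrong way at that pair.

/ʃ/ is a fricative (sonority 2).
/ʀ/ is a liquid (sonority 4).
/z/ is a fricative (sonority 2).
/v/ is a fricative (sonority 2).
/ʃ/→/ʀ/: change -2.
/ʀ/→/z/: change +2.
/z/→/v/: change +0.
Minimum = -2.

-2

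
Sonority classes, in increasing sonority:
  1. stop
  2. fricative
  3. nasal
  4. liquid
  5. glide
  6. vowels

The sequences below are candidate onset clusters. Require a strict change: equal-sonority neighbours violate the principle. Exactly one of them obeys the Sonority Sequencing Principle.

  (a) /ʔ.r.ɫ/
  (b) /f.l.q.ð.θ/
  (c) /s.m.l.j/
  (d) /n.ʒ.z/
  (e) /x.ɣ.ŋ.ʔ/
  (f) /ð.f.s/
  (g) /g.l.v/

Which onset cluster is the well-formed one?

(a) sonority 1-4-4: ill-formed.
(b) sonority 2-4-1-2-2: ill-formed.
(c) sonority 2-3-4-5: well-formed.
(d) sonority 3-2-2: ill-formed.
(e) sonority 2-2-3-1: ill-formed.
(f) sonority 2-2-2: ill-formed.
(g) sonority 1-4-2: ill-formed.

c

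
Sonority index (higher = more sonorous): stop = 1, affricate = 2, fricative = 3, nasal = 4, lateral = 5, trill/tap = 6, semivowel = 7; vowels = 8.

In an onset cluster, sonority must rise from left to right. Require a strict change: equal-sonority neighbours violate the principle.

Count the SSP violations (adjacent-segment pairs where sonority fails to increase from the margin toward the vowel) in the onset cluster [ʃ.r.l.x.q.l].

3

/ʃ/ is a fricative (sonority 3).
/r/ is a trill/tap (sonority 6).
/l/ is a lateral (sonority 5).
/x/ is a fricative (sonority 3).
/q/ is a stop (sonority 1).
/l/ is a lateral (sonority 5).
/ʃ/→/r/: 3→6 (rises) — ok.
/r/→/l/: 6→5 (does not rise) — violation.
/l/→/x/: 5→3 (does not rise) — violation.
/x/→/q/: 3→1 (does not rise) — violation.
/q/→/l/: 1→5 (rises) — ok.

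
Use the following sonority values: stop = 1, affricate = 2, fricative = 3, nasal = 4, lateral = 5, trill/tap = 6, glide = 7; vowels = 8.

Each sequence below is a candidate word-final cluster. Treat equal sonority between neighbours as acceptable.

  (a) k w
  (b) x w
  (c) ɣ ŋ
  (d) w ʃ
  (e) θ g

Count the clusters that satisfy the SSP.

(a) 1-7 → violates
(b) 3-7 → violates
(c) 3-4 → violates
(d) 7-3 → obeys
(e) 3-1 → obeys

2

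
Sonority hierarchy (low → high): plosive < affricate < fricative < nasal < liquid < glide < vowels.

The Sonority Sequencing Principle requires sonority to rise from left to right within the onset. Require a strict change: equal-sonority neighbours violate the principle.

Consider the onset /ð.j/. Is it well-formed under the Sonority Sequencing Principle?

/ð/ is a fricative (sonority 3).
/j/ is a glide (sonority 6).
The profile 3-6 strictly rises, so the onset satisfies the SSP.

yes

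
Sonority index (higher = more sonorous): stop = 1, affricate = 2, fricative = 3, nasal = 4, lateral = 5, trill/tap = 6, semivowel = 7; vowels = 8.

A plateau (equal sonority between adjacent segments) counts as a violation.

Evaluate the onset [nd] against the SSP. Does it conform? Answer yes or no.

no

/n/ — nasal, sonority 4.
/d/ — stop, sonority 1.
The profile is 4-1. Between /n/ (4) and /d/ (1) sonority does not rise, so the cluster violates the SSP.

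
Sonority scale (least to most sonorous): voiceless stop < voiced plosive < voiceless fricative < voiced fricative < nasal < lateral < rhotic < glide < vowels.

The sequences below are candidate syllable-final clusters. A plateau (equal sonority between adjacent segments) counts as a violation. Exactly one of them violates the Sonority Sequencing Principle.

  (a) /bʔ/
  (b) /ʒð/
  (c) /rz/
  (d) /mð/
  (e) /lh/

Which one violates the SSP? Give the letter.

(a) sonority 2-1: well-formed.
(b) sonority 4-4: ill-formed.
(c) sonority 7-4: well-formed.
(d) sonority 5-4: well-formed.
(e) sonority 6-3: well-formed.

b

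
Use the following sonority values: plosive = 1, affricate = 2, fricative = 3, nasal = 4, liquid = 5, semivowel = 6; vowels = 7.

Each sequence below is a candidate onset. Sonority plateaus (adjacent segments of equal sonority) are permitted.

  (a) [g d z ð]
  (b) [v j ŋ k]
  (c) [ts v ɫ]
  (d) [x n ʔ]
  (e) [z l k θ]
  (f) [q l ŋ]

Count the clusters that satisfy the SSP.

2

(a) 1-1-3-3 → obeys
(b) 3-6-4-1 → violates
(c) 2-3-5 → obeys
(d) 3-4-1 → violates
(e) 3-5-1-3 → violates
(f) 1-5-4 → violates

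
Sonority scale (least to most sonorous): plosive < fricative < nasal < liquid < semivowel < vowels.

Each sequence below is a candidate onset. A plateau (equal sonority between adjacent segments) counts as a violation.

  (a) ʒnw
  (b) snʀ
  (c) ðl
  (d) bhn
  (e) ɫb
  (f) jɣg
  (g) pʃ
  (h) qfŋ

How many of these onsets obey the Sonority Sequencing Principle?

6

(a) sonority 2-3-5: well-formed.
(b) sonority 2-3-4: well-formed.
(c) sonority 2-4: well-formed.
(d) sonority 1-2-3: well-formed.
(e) sonority 4-1: ill-formed.
(f) sonority 5-2-1: ill-formed.
(g) sonority 1-2: well-formed.
(h) sonority 1-2-3: well-formed.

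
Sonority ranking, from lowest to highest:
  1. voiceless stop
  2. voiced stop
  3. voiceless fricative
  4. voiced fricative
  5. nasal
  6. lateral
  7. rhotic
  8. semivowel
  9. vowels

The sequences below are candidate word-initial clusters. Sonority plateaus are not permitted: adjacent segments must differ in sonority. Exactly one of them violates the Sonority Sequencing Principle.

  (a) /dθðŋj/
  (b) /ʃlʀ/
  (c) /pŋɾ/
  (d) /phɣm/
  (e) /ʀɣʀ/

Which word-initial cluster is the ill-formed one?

e

(a) sonority 2-3-4-5-8: well-formed.
(b) sonority 3-6-7: well-formed.
(c) sonority 1-5-7: well-formed.
(d) sonority 1-3-4-5: well-formed.
(e) sonority 7-4-7: ill-formed.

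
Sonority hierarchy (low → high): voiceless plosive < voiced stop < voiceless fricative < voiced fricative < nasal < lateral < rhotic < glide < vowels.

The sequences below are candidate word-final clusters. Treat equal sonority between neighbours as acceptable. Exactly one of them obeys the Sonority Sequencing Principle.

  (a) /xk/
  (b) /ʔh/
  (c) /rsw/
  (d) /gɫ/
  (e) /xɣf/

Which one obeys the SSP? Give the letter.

a

(a) 3-1 → obeys
(b) 1-3 → violates
(c) 7-3-8 → violates
(d) 2-6 → violates
(e) 3-4-3 → violates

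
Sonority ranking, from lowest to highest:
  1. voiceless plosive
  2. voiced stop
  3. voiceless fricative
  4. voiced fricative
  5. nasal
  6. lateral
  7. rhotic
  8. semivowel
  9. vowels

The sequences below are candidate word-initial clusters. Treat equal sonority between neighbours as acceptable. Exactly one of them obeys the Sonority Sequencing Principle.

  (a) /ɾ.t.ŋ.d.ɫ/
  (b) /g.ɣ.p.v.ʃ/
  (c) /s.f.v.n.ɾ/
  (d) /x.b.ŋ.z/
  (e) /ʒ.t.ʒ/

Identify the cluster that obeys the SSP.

(a) /ɾ.t.ŋ.d.ɫ/: profile 7-1-5-2-6 — violates.
(b) /g.ɣ.p.v.ʃ/: profile 2-4-1-4-3 — violates.
(c) /s.f.v.n.ɾ/: profile 3-3-4-5-7 — obeys.
(d) /x.b.ŋ.z/: profile 3-2-5-4 — violates.
(e) /ʒ.t.ʒ/: profile 4-1-4 — violates.

c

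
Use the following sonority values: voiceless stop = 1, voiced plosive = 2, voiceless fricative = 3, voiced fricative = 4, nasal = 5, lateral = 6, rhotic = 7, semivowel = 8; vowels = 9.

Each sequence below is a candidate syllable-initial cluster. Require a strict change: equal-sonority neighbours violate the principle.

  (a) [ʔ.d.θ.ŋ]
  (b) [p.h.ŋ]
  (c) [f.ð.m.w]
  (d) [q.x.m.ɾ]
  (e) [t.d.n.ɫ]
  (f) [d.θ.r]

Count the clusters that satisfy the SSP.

(a) 1-2-3-5 → obeys
(b) 1-3-5 → obeys
(c) 3-4-5-8 → obeys
(d) 1-3-5-7 → obeys
(e) 1-2-5-6 → obeys
(f) 2-3-7 → obeys

6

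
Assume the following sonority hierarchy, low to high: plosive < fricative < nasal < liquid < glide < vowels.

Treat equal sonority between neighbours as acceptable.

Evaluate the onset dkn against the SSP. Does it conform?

yes

/d/ — plosive, sonority 1.
/k/ — plosive, sonority 1.
/n/ — nasal, sonority 3.
The profile 1-1-3 is non-decreasing (plateaus allowed), so the onset satisfies the SSP.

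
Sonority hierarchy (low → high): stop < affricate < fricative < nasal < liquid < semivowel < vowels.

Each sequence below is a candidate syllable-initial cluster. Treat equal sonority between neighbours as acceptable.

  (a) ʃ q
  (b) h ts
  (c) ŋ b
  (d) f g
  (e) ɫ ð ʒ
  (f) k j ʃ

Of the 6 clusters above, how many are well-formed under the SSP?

0

(a) ʃ q: profile 3-1 — violates.
(b) h ts: profile 3-2 — violates.
(c) ŋ b: profile 4-1 — violates.
(d) f g: profile 3-1 — violates.
(e) ɫ ð ʒ: profile 5-3-3 — violates.
(f) k j ʃ: profile 1-6-3 — violates.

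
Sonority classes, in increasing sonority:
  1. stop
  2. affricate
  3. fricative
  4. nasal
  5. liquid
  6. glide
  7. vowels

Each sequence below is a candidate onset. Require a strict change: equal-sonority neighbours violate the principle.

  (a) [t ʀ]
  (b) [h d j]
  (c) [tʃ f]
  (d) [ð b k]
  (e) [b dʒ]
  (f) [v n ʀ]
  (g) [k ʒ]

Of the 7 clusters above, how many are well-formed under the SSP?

5

(a) sonority 1-5: well-formed.
(b) sonority 3-1-6: ill-formed.
(c) sonority 2-3: well-formed.
(d) sonority 3-1-1: ill-formed.
(e) sonority 1-2: well-formed.
(f) sonority 3-4-5: well-formed.
(g) sonority 1-3: well-formed.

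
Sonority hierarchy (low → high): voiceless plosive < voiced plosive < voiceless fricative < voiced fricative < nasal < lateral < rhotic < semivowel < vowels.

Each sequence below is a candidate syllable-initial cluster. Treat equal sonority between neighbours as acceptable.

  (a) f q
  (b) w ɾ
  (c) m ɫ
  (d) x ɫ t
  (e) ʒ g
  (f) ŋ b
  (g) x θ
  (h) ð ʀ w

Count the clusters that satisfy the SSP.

(a) f q: profile 3-1 — violates.
(b) w ɾ: profile 8-7 — violates.
(c) m ɫ: profile 5-6 — obeys.
(d) x ɫ t: profile 3-6-1 — violates.
(e) ʒ g: profile 4-2 — violates.
(f) ŋ b: profile 5-2 — violates.
(g) x θ: profile 3-3 — obeys.
(h) ð ʀ w: profile 4-7-8 — obeys.

3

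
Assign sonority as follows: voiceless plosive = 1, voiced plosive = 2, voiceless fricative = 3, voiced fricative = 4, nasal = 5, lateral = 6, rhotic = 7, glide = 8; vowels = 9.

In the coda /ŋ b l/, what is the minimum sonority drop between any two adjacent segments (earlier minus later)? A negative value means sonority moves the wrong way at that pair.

-4

/ŋ/: nasal = 5.
/b/: voiced plosive = 2.
/l/: lateral = 6.
/ŋ/→/b/: change +3.
/b/→/l/: change -4.
Minimum = -4.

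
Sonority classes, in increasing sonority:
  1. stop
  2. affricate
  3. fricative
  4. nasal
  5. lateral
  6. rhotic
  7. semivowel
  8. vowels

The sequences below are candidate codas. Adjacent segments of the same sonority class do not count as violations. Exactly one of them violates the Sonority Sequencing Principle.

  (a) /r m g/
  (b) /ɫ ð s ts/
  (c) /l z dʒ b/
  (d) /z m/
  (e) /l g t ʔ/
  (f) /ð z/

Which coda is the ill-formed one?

d

(a) sonority 6-4-1: well-formed.
(b) sonority 5-3-3-2: well-formed.
(c) sonority 5-3-2-1: well-formed.
(d) sonority 3-4: ill-formed.
(e) sonority 5-1-1-1: well-formed.
(f) sonority 3-3: well-formed.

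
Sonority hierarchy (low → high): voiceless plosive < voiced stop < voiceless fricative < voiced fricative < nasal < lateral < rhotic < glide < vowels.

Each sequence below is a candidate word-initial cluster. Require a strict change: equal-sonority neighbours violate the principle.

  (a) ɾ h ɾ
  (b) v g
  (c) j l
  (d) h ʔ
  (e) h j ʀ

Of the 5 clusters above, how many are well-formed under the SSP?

(a) 7-3-7 → violates
(b) 4-2 → violates
(c) 8-6 → violates
(d) 3-1 → violates
(e) 3-8-7 → violates

0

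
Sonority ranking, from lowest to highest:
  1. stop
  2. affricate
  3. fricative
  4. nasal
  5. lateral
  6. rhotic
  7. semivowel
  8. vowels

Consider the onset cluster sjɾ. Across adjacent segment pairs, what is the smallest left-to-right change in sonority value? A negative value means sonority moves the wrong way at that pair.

/s/: fricative = 3.
/j/: semivowel = 7.
/ɾ/: rhotic = 6.
/s/→/j/: change +4.
/j/→/ɾ/: change -1.
Minimum = -1.

-1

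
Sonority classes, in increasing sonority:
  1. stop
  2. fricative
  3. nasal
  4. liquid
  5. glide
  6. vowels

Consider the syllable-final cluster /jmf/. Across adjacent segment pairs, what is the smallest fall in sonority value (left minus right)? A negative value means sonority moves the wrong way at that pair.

1

/j/ is a glide (sonority 5).
/m/ is a nasal (sonority 3).
/f/ is a fricative (sonority 2).
/j/→/m/: change +2.
/m/→/f/: change +1.
Minimum = 1.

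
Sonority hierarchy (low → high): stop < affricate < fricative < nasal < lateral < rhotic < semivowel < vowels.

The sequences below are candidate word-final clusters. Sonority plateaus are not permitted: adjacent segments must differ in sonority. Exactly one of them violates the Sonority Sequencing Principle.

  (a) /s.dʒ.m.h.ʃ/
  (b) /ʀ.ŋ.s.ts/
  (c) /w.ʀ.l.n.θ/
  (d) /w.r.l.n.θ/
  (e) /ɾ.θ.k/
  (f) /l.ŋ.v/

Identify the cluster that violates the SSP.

a

(a) 3-2-4-3-3 → violates
(b) 6-4-3-2 → obeys
(c) 7-6-5-4-3 → obeys
(d) 7-6-5-4-3 → obeys
(e) 6-3-1 → obeys
(f) 5-4-3 → obeys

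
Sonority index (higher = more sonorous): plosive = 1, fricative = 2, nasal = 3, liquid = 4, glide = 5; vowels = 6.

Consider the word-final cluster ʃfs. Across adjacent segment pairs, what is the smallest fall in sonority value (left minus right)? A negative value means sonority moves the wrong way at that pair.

0

/ʃ/: fricative = 2.
/f/: fricative = 2.
/s/: fricative = 2.
/ʃ/→/f/: change +0.
/f/→/s/: change +0.
Minimum = 0.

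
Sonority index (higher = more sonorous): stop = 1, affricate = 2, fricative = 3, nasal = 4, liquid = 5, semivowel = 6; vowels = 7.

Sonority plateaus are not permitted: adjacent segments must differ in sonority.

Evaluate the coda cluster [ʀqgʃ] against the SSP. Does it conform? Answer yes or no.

no

/ʀ/: liquid = 5.
/q/: stop = 1.
/g/: stop = 1.
/ʃ/: fricative = 3.
The profile is 5-1-1-3. Between /q/ (1) and /g/ (1) sonority does not fall, so the cluster violates the SSP.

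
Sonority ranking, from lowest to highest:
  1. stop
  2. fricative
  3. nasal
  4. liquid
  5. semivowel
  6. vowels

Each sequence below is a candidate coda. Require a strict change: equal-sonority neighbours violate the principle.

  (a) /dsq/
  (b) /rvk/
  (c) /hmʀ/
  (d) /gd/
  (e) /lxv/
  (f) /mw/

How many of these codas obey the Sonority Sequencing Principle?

1

(a) sonority 1-2-1: ill-formed.
(b) sonority 4-2-1: well-formed.
(c) sonority 2-3-4: ill-formed.
(d) sonority 1-1: ill-formed.
(e) sonority 4-2-2: ill-formed.
(f) sonority 3-5: ill-formed.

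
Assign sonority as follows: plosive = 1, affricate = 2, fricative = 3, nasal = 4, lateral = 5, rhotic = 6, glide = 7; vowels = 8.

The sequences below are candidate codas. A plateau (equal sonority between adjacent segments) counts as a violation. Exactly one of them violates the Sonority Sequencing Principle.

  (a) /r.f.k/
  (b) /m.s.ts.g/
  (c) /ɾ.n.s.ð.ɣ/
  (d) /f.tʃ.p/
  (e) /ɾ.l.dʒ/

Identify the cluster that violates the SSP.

(a) 6-3-1 → obeys
(b) 4-3-2-1 → obeys
(c) 6-4-3-3-3 → violates
(d) 3-2-1 → obeys
(e) 6-5-2 → obeys

c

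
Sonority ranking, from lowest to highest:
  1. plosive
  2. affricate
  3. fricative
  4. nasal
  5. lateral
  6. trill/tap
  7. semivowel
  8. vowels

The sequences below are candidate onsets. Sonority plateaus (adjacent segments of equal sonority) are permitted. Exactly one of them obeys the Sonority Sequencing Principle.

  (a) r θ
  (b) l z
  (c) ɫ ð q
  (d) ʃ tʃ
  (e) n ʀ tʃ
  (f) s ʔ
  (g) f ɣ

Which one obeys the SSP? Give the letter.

(a) sonority 6-3: ill-formed.
(b) sonority 5-3: ill-formed.
(c) sonority 5-3-1: ill-formed.
(d) sonority 3-2: ill-formed.
(e) sonority 4-6-2: ill-formed.
(f) sonority 3-1: ill-formed.
(g) sonority 3-3: well-formed.

g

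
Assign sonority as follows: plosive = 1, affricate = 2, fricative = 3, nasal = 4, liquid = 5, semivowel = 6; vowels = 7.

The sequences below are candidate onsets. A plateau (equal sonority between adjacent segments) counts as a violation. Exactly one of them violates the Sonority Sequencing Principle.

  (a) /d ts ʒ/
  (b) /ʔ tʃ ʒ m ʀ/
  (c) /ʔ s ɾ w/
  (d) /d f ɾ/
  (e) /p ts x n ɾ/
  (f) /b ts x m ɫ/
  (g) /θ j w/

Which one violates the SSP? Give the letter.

g

(a) /d ts ʒ/: profile 1-2-3 — obeys.
(b) /ʔ tʃ ʒ m ʀ/: profile 1-2-3-4-5 — obeys.
(c) /ʔ s ɾ w/: profile 1-3-5-6 — obeys.
(d) /d f ɾ/: profile 1-3-5 — obeys.
(e) /p ts x n ɾ/: profile 1-2-3-4-5 — obeys.
(f) /b ts x m ɫ/: profile 1-2-3-4-5 — obeys.
(g) /θ j w/: profile 3-6-6 — violates.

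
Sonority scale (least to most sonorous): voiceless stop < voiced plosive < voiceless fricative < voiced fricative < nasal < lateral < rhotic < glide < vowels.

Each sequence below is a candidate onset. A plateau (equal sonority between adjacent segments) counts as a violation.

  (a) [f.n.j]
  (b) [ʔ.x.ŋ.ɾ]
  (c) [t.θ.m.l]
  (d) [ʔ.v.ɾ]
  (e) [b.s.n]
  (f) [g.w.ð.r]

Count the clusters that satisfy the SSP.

5

(a) 3-5-8 → obeys
(b) 1-3-5-7 → obeys
(c) 1-3-5-6 → obeys
(d) 1-4-7 → obeys
(e) 2-3-5 → obeys
(f) 2-8-4-7 → violates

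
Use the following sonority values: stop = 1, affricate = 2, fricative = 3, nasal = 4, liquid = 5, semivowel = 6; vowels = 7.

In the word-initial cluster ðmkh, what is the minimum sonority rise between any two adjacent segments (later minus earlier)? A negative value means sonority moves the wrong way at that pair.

-3

/ð/: fricative = 3.
/m/: nasal = 4.
/k/: stop = 1.
/h/: fricative = 3.
/ð/→/m/: change +1.
/m/→/k/: change -3.
/k/→/h/: change +2.
Minimum = -3.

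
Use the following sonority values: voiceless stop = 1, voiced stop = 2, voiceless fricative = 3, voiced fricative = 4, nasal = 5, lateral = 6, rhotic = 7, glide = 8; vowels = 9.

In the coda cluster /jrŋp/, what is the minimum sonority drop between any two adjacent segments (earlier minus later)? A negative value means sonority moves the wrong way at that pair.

1

/j/ — glide, sonority 8.
/r/ — rhotic, sonority 7.
/ŋ/ — nasal, sonority 5.
/p/ — voiceless stop, sonority 1.
/j/→/r/: change +1.
/r/→/ŋ/: change +2.
/ŋ/→/p/: change +4.
Minimum = 1.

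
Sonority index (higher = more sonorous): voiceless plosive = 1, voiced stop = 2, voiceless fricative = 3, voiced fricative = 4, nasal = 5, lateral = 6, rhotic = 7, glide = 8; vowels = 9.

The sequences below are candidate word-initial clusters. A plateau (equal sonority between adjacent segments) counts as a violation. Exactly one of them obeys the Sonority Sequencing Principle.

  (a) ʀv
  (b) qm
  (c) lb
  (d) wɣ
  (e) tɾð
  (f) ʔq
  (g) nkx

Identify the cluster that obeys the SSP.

b

(a) 7-4 → violates
(b) 1-5 → obeys
(c) 6-2 → violates
(d) 8-4 → violates
(e) 1-7-4 → violates
(f) 1-1 → violates
(g) 5-1-3 → violates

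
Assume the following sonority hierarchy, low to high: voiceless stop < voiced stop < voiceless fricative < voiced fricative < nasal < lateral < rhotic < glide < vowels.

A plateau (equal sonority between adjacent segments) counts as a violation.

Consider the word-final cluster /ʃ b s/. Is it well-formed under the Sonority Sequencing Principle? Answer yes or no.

no

/ʃ/ is a voiceless fricative (sonority 3).
/b/ is a voiced stop (sonority 2).
/s/ is a voiceless fricative (sonority 3).
The profile is 3-2-3. Between /b/ (2) and /s/ (3) sonority does not fall, so the cluster violates the SSP.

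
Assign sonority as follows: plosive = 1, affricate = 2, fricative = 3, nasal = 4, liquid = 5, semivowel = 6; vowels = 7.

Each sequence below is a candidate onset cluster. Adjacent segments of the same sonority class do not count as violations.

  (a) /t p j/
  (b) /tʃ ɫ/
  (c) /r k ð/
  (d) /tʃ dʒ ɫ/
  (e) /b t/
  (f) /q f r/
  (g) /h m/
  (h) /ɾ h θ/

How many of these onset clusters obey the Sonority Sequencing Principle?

(a) 1-1-6 → obeys
(b) 2-5 → obeys
(c) 5-1-3 → violates
(d) 2-2-5 → obeys
(e) 1-1 → obeys
(f) 1-3-5 → obeys
(g) 3-4 → obeys
(h) 5-3-3 → violates

6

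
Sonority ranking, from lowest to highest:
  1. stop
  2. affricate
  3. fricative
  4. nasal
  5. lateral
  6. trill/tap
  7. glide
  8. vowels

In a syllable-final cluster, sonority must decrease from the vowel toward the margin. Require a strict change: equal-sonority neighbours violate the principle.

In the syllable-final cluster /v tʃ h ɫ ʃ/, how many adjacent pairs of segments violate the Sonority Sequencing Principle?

2

/v/ is a fricative (sonority 3).
/tʃ/ is an affricate (sonority 2).
/h/ is a fricative (sonority 3).
/ɫ/ is a lateral (sonority 5).
/ʃ/ is a fricative (sonority 3).
/v/→/tʃ/: 3→2 (falls) — ok.
/tʃ/→/h/: 2→3 (does not fall) — violation.
/h/→/ɫ/: 3→5 (does not fall) — violation.
/ɫ/→/ʃ/: 5→3 (falls) — ok.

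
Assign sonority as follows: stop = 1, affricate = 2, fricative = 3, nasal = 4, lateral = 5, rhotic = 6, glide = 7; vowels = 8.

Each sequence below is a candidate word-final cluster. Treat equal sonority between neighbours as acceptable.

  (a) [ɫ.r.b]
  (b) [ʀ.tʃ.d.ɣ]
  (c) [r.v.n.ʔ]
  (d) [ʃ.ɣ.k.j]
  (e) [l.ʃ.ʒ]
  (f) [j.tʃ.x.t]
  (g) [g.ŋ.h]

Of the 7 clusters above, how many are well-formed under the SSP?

1

(a) sonority 5-6-1: ill-formed.
(b) sonority 6-2-1-3: ill-formed.
(c) sonority 6-3-4-1: ill-formed.
(d) sonority 3-3-1-7: ill-formed.
(e) sonority 5-3-3: well-formed.
(f) sonority 7-2-3-1: ill-formed.
(g) sonority 1-4-3: ill-formed.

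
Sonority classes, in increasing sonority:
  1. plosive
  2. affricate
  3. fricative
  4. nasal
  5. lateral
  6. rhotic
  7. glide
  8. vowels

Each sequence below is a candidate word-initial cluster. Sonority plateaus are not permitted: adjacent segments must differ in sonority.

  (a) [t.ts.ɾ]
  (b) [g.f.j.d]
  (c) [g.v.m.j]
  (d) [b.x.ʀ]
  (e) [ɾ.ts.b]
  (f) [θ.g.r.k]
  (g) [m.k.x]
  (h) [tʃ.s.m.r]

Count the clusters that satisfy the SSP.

(a) 1-2-6 → obeys
(b) 1-3-7-1 → violates
(c) 1-3-4-7 → obeys
(d) 1-3-6 → obeys
(e) 6-2-1 → violates
(f) 3-1-6-1 → violates
(g) 4-1-3 → violates
(h) 2-3-4-6 → obeys

4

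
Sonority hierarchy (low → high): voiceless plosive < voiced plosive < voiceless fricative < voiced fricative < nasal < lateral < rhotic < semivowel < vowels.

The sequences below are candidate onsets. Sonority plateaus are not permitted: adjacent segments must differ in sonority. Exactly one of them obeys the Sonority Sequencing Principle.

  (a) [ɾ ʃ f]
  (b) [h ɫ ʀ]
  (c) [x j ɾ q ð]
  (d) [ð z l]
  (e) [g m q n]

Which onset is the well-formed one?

b

(a) sonority 7-3-3: ill-formed.
(b) sonority 3-6-7: well-formed.
(c) sonority 3-8-7-1-4: ill-formed.
(d) sonority 4-4-6: ill-formed.
(e) sonority 2-5-1-5: ill-formed.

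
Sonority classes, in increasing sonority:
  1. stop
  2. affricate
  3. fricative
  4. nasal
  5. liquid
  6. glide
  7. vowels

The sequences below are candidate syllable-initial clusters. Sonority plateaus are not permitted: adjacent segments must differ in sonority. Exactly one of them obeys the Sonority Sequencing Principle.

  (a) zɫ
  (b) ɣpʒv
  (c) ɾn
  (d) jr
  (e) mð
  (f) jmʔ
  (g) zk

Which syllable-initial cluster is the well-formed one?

(a) sonority 3-5: well-formed.
(b) sonority 3-1-3-3: ill-formed.
(c) sonority 5-4: ill-formed.
(d) sonority 6-5: ill-formed.
(e) sonority 4-3: ill-formed.
(f) sonority 6-4-1: ill-formed.
(g) sonority 3-1: ill-formed.

a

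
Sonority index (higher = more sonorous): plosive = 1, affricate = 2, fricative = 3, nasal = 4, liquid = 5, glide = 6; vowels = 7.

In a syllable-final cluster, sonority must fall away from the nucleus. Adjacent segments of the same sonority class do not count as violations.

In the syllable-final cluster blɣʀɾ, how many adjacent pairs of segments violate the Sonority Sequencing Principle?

/b/ is a plosive (sonority 1).
/l/ is a liquid (sonority 5).
/ɣ/ is a fricative (sonority 3).
/ʀ/ is a liquid (sonority 5).
/ɾ/ is a liquid (sonority 5).
/b/→/l/: 1→5 (does not fall) — violation.
/l/→/ɣ/: 5→3 (falls) — ok.
/ɣ/→/ʀ/: 3→5 (does not fall) — violation.
/ʀ/→/ɾ/: 5→5 (plateau, allowed) — ok.

2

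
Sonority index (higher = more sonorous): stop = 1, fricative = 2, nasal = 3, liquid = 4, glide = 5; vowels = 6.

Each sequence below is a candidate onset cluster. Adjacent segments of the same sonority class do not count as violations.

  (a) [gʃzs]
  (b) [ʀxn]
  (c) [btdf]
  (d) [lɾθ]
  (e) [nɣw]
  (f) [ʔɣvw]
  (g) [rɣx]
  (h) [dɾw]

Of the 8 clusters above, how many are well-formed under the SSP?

4

(a) sonority 1-2-2-2: well-formed.
(b) sonority 4-2-3: ill-formed.
(c) sonority 1-1-1-2: well-formed.
(d) sonority 4-4-2: ill-formed.
(e) sonority 3-2-5: ill-formed.
(f) sonority 1-2-2-5: well-formed.
(g) sonority 4-2-2: ill-formed.
(h) sonority 1-4-5: well-formed.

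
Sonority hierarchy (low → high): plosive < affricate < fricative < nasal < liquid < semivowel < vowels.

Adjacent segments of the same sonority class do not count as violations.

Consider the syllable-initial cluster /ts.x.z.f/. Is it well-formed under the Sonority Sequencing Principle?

yes

/ts/ is an affricate (sonority 2).
/x/ is a fricative (sonority 3).
/z/ is a fricative (sonority 3).
/f/ is a fricative (sonority 3).
The profile 2-3-3-3 is non-decreasing (plateaus allowed), so the syllable-initial cluster satisfies the SSP.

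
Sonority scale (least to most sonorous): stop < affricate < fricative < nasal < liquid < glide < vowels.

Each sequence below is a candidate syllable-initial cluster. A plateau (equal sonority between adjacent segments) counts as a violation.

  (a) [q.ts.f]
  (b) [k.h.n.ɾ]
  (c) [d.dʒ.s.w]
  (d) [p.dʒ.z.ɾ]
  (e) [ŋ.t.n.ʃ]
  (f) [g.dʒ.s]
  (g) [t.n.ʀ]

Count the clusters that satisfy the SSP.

6

(a) [q.ts.f]: profile 1-2-3 — obeys.
(b) [k.h.n.ɾ]: profile 1-3-4-5 — obeys.
(c) [d.dʒ.s.w]: profile 1-2-3-6 — obeys.
(d) [p.dʒ.z.ɾ]: profile 1-2-3-5 — obeys.
(e) [ŋ.t.n.ʃ]: profile 4-1-4-3 — violates.
(f) [g.dʒ.s]: profile 1-2-3 — obeys.
(g) [t.n.ʀ]: profile 1-4-5 — obeys.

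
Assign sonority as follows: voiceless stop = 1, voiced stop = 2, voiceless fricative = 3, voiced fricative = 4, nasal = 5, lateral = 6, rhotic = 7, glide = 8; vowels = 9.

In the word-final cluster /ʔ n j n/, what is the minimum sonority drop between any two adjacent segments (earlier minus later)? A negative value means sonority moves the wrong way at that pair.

-4

/ʔ/ — voiceless stop, sonority 1.
/n/ — nasal, sonority 5.
/j/ — glide, sonority 8.
/n/ — nasal, sonority 5.
/ʔ/→/n/: change -4.
/n/→/j/: change -3.
/j/→/n/: change +3.
Minimum = -4.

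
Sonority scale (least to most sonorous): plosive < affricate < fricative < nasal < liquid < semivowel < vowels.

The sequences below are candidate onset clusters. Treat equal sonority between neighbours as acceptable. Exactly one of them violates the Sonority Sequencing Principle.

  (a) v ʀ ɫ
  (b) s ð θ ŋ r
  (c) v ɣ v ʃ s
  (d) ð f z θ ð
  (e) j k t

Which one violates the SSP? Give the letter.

e

(a) v ʀ ɫ: profile 3-5-5 — obeys.
(b) s ð θ ŋ r: profile 3-3-3-4-5 — obeys.
(c) v ɣ v ʃ s: profile 3-3-3-3-3 — obeys.
(d) ð f z θ ð: profile 3-3-3-3-3 — obeys.
(e) j k t: profile 6-1-1 — violates.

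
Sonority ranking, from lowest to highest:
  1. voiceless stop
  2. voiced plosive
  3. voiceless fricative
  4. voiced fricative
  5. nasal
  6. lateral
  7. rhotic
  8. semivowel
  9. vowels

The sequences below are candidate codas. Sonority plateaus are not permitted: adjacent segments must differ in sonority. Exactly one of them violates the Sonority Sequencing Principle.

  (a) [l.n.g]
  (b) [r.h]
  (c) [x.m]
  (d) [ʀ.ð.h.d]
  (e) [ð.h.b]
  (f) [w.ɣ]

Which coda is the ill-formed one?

(a) [l.n.g]: profile 6-5-2 — obeys.
(b) [r.h]: profile 7-3 — obeys.
(c) [x.m]: profile 3-5 — violates.
(d) [ʀ.ð.h.d]: profile 7-4-3-2 — obeys.
(e) [ð.h.b]: profile 4-3-2 — obeys.
(f) [w.ɣ]: profile 8-4 — obeys.

c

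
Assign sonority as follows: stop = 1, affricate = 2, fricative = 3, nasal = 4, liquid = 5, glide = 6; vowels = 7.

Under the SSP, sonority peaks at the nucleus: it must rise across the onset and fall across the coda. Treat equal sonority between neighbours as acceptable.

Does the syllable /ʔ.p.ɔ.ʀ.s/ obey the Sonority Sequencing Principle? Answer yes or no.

yes

Onset: /ʔ/ is a stop (sonority 1), /p/ is a stop (sonority 1); then the nucleus /ɔ/ (sonority 7).
Onset profile 1-1-7 — rises to the nucleus.
Coda: /ʀ/ is a liquid (sonority 5), /s/ is a fricative (sonority 3).
Coda profile 7-5-3 — falls from the nucleus.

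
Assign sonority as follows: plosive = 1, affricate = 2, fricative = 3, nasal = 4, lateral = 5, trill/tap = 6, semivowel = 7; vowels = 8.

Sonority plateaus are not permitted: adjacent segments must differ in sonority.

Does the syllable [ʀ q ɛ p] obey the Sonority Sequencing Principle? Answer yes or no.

no

Onset: /ʀ/ is a trill/tap (sonority 6), /q/ is a plosive (sonority 1); then the nucleus /ɛ/ (sonority 8).
Onset profile 6-1-8 — does not strictly rise throughout.
Coda: /p/ is a plosive (sonority 1).
Coda profile 8-1 — falls from the nucleus.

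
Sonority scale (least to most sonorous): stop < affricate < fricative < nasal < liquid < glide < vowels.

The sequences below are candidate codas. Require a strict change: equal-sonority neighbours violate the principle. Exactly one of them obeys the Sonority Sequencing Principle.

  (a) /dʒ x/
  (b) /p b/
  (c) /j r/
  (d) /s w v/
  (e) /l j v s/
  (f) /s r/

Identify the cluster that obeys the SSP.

(a) sonority 2-3: ill-formed.
(b) sonority 1-1: ill-formed.
(c) sonority 6-5: well-formed.
(d) sonority 3-6-3: ill-formed.
(e) sonority 5-6-3-3: ill-formed.
(f) sonority 3-5: ill-formed.

c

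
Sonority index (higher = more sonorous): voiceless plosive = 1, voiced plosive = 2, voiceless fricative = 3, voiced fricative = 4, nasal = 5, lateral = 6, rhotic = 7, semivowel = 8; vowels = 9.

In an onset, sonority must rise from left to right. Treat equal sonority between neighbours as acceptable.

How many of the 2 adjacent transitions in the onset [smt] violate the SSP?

/s/: voiceless fricative = 3.
/m/: nasal = 5.
/t/: voiceless plosive = 1.
/s/→/m/: 3→5 (rises) — ok.
/m/→/t/: 5→1 (does not rise) — violation.

1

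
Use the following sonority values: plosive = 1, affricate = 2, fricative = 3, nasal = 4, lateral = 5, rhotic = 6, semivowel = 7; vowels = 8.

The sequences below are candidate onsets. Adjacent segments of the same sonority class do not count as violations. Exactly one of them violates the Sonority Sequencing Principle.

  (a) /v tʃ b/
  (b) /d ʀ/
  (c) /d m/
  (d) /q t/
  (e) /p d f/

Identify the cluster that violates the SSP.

(a) sonority 3-2-1: ill-formed.
(b) sonority 1-6: well-formed.
(c) sonority 1-4: well-formed.
(d) sonority 1-1: well-formed.
(e) sonority 1-1-3: well-formed.

a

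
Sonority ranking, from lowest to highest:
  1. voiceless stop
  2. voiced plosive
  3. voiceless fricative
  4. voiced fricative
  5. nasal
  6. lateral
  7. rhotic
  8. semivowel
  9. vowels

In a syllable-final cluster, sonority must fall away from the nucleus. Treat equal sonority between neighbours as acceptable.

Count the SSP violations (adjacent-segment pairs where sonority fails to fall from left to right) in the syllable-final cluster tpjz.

/t/ is a voiceless stop (sonority 1).
/p/ is a voiceless stop (sonority 1).
/j/ is a semivowel (sonority 8).
/z/ is a voiced fricative (sonority 4).
/t/→/p/: 1→1 (plateau, allowed) — ok.
/p/→/j/: 1→8 (does not fall) — violation.
/j/→/z/: 8→4 (falls) — ok.

1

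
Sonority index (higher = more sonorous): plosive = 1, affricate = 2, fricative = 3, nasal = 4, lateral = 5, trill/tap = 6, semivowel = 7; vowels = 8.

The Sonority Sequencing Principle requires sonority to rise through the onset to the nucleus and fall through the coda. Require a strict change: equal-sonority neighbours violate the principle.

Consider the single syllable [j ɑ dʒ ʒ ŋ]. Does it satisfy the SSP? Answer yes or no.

Onset: /j/ is a semivowel (sonority 7); then the nucleus /ɑ/ (sonority 8).
Onset profile 7-8 — rises to the nucleus.
Coda: /dʒ/ is an affricate (sonority 2), /ʒ/ is a fricative (sonority 3), /ŋ/ is a nasal (sonority 4).
Coda profile 8-2-3-4 — does not strictly fall throughout.

no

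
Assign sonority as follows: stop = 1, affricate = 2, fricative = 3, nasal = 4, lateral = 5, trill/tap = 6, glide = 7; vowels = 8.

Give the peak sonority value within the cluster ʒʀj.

/ʒ/: fricative = 3.
/ʀ/: trill/tap = 6.
/j/: glide = 7.
The maximum is 7.

7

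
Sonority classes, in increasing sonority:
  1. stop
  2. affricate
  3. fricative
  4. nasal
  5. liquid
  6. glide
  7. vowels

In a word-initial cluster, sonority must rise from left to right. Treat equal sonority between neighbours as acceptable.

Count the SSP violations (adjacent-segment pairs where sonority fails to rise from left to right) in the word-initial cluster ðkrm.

/ð/ — fricative, sonority 3.
/k/ — stop, sonority 1.
/r/ — liquid, sonority 5.
/m/ — nasal, sonority 4.
/ð/→/k/: 3→1 (does not rise) — violation.
/k/→/r/: 1→5 (rises) — ok.
/r/→/m/: 5→4 (does not rise) — violation.

2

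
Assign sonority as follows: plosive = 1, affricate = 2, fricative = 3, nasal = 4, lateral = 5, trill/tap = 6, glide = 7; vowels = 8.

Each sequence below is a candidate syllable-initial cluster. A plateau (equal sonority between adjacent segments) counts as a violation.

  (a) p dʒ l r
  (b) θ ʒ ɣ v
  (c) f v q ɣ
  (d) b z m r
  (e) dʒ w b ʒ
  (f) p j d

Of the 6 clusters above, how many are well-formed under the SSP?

2

(a) sonority 1-2-5-6: well-formed.
(b) sonority 3-3-3-3: ill-formed.
(c) sonority 3-3-1-3: ill-formed.
(d) sonority 1-3-4-6: well-formed.
(e) sonority 2-7-1-3: ill-formed.
(f) sonority 1-7-1: ill-formed.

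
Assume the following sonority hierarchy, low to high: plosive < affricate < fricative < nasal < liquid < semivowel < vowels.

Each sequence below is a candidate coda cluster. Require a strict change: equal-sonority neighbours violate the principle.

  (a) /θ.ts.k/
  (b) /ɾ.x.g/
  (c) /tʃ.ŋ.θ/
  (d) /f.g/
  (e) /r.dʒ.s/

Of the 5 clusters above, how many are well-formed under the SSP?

(a) sonority 3-2-1: well-formed.
(b) sonority 5-3-1: well-formed.
(c) sonority 2-4-3: ill-formed.
(d) sonority 3-1: well-formed.
(e) sonority 5-2-3: ill-formed.

3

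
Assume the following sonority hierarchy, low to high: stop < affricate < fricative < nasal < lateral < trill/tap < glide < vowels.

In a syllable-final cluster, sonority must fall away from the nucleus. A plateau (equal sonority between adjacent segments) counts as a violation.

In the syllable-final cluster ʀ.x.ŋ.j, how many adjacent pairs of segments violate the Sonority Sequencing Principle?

2

/ʀ/ — trill/tap, sonority 6.
/x/ — fricative, sonority 3.
/ŋ/ — nasal, sonority 4.
/j/ — glide, sonority 7.
/ʀ/→/x/: 6→3 (falls) — ok.
/x/→/ŋ/: 3→4 (does not fall) — violation.
/ŋ/→/j/: 4→7 (does not fall) — violation.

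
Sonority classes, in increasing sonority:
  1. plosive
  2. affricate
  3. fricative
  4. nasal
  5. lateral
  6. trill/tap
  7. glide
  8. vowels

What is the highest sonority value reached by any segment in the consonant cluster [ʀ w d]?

7

/ʀ/ — trill/tap, sonority 6.
/w/ — glide, sonority 7.
/d/ — plosive, sonority 1.
The maximum is 7.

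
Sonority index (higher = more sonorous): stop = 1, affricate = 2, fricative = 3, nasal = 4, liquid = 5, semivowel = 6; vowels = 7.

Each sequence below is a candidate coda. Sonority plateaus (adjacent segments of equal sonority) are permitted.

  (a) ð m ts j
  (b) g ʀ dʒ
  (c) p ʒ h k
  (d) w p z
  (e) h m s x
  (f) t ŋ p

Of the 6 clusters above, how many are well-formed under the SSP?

(a) ð m ts j: profile 3-4-2-6 — violates.
(b) g ʀ dʒ: profile 1-5-2 — violates.
(c) p ʒ h k: profile 1-3-3-1 — violates.
(d) w p z: profile 6-1-3 — violates.
(e) h m s x: profile 3-4-3-3 — violates.
(f) t ŋ p: profile 1-4-1 — violates.

0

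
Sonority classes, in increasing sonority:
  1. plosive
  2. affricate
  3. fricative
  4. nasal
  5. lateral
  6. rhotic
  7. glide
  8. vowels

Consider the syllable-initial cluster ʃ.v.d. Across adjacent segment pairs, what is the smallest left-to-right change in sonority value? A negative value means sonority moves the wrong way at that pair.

/ʃ/: fricative = 3.
/v/: fricative = 3.
/d/: plosive = 1.
/ʃ/→/v/: change +0.
/v/→/d/: change -2.
Minimum = -2.

-2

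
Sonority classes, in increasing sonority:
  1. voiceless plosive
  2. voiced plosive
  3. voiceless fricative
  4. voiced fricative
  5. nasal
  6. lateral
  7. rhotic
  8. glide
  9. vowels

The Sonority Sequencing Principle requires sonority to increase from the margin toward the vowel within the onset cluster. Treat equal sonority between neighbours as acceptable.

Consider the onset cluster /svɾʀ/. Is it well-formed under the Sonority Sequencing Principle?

yes

/s/: voiceless fricative = 3.
/v/: voiced fricative = 4.
/ɾ/: rhotic = 7.
/ʀ/: rhotic = 7.
The profile 3-4-7-7 is non-decreasing (plateaus allowed), so the onset cluster satisfies the SSP.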